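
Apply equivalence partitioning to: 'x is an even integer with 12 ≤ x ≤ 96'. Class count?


Constraint: even integers in [12, 96]
Class 1: x < 12 — out-of-range invalid
Class 2: x in [12,96] but odd — wrong type invalid
Class 3: x in [12,96] and even — valid
Class 4: x > 96 — out-of-range invalid
Total equivalence classes: 4

4 equivalence classes


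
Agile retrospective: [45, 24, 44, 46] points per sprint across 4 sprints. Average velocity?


Formula: Avg velocity = Total points / Number of sprints
Points: [45, 24, 44, 46]
Sum = 45 + 24 + 44 + 46 = 159
Avg velocity = 159 / 4 = 39.75 points/sprint

39.75 points/sprint


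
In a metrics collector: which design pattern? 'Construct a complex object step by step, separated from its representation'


This matches the Builder pattern

Builder


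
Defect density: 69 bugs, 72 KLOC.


Defect density = defects / KLOC
Defect density = 69 / 72
Defect density = 0.958 defects/KLOC

0.958 defects/KLOC


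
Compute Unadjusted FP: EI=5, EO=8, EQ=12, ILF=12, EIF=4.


UFP = EI*4 + EO*5 + EQ*4 + ILF*10 + EIF*7
UFP = 5*4 + 8*5 + 12*4 + 12*10 + 4*7
UFP = 20 + 40 + 48 + 120 + 28
UFP = 256

256


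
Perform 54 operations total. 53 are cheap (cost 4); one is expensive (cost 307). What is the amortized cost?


Formula: Amortized cost = Total cost / Operations
Total cost = (53 * 4) + (1 * 307)
Total cost = 212 + 307 = 519
Amortized = 519 / 54 = 9.6111

9.6111


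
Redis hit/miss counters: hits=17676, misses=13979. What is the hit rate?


Formula: hit rate = hits / (hits + misses) * 100
hit rate = 17676 / (17676 + 13979) * 100
hit rate = 17676 / 31655 * 100
hit rate = 55.84%

55.84%


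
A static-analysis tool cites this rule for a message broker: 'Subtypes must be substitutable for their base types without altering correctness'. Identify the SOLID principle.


This describes the Liskov Substitution Principle (LSP)

Liskov Substitution Principle (LSP)


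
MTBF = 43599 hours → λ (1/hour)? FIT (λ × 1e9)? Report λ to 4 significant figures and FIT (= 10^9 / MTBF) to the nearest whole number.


Formula: λ = 1 / MTBF; FIT = λ × 1e9 = 1e9 / MTBF
λ = 1 / 43599 ≈ 2.294e-05 failures/hour
FIT = 1e9 / 43599 ≈ 22936 failures per 1e9 hours (nearest whole number)

λ = 2.294e-05 /h, FIT = 22936


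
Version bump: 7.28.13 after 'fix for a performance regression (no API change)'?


Current: 7.28.13
Change category: 'fix for a performance regression (no API change)' → patch bump
SemVer rule: patch bump → increment PATCH (MAJOR and MINOR unchanged)
New: 7.28.14

7.28.14


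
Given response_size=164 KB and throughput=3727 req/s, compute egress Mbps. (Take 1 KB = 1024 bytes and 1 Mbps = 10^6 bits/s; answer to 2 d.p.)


Formula: Mbps = payload_bytes * RPS * 8 / 1e6
Payload per request = 164 KB = 164 * 1024 = 167936 bytes
Total bytes/sec = 167936 * 3727 = 625897472
Total bits/sec = 625897472 * 8 = 5007179776
Mbps = 5007179776 / 1e6 = 5007.18

5007.18 Mbps


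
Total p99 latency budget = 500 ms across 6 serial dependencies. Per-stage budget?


Formula: per_stage = total_budget / stages
per_stage = 500 / 6
per_stage = 83.33 ms

83.33 ms


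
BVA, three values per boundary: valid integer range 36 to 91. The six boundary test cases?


Range: [36, 91]
Boundaries: just below min, min, min+1, max-1, max, just above max
Values: [35, 36, 37, 90, 91, 92]

[35, 36, 37, 90, 91, 92]


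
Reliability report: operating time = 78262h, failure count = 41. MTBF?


Formula: MTBF = Total operating time / Number of failures
MTBF = 78262 / 41
MTBF = 1908.83 hours

1908.83 hours


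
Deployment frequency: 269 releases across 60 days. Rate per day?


Formula: deployments per day = releases / days
= 269 / 60
= 4.483 deploys/day
(equivalently, 31.38 deploys/week)

4.483 deploys/day


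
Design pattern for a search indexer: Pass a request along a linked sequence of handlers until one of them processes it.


This matches the Chain of Responsibility pattern

Chain of Responsibility


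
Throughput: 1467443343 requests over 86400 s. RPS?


Formula: throughput = requests / seconds
throughput = 1467443343 / 86400
throughput = 16984.3 requests/second

16984.3 requests/second


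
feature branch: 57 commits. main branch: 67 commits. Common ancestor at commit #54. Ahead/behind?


Common ancestor: commit #54
feature commits after divergence: 57 - 54 = 3
main commits after divergence: 67 - 54 = 13
feature is 3 commits ahead of main
main is 13 commits ahead of feature

feature ahead: 3, main ahead: 13


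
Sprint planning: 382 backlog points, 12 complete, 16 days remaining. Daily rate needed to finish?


Formula: Required rate = Remaining points / Days left
Remaining = 382 - 12 = 370 points
Required rate = 370 / 16 = 23.13 points/day

23.13 points/day


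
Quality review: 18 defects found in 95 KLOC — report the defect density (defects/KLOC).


Defect density = defects / KLOC
Defect density = 18 / 95
Defect density = 0.189 defects/KLOC

0.189 defects/KLOC


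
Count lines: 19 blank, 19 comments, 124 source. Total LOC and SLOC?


Total LOC = blank + comment + code
Total LOC = 19 + 19 + 124 = 162
SLOC (source only) = code = 124

Total LOC: 162, SLOC: 124


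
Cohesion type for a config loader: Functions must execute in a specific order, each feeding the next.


Reasoning: Output of one is input to next
Type: Sequential cohesion

Sequential cohesion


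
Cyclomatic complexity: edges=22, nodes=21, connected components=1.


Formula: V(G) = E - N + 2P
V(G) = 22 - 21 + 2*1
V(G) = 1 + 2
V(G) = 3

3


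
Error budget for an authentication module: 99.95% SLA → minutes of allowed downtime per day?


Formula: allowed downtime = period * (100 - SLA) / 100
Period (day) = 1440 minutes
Unavailability fraction = (100 - 99.95) / 100
Allowed downtime = 1440 * (100 - 99.95) / 100
Allowed downtime = 0.72 minutes

0.72 minutes


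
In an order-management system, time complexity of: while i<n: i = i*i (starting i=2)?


Reasoning: squaring drives double-exponential growth; iterations ~ log log n
Complexity: O(log log n)

O(log log n)


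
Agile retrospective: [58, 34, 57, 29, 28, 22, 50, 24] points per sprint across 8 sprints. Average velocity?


Formula: Avg velocity = Total points / Number of sprints
Points: [58, 34, 57, 29, 28, 22, 50, 24]
Sum = 58 + 34 + 57 + 29 + 28 + 22 + 50 + 24 = 302
Avg velocity = 302 / 8 = 37.75 points/sprint

37.75 points/sprint


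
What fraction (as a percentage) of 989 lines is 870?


Coverage = covered / total * 100
Coverage = 870 / 989 * 100
Coverage = 87.97%

87.97%


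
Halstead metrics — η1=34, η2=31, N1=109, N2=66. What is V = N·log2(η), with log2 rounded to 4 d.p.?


Formula: V = N * log2(η), where N = N1 + N2 and η = η1 + η2
η = 34 + 31 = 65
N = 109 + 66 = 175
log2(65) ≈ 6.0224
V = 175 * 6.0224 = 1053.92

1053.92


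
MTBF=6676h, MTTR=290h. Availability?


Availability = MTBF / (MTBF + MTTR)
Availability = 6676 / (6676 + 290)
Availability = 6676 / 6966
Availability = 95.8369%

95.8369%


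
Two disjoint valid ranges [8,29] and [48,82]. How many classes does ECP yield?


Valid ranges: [8,29] and [48,82]
Class 1: x < 8 — invalid
Class 2: 8 ≤ x ≤ 29 — valid
Class 3: 29 < x < 48 — invalid (gap between ranges)
Class 4: 48 ≤ x ≤ 82 — valid
Class 5: x > 82 — invalid
Total equivalence classes: 5

5 equivalence classes


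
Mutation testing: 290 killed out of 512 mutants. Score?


Mutation score = killed / total * 100
Mutation score = 290 / 512 * 100
Mutation score = 56.64%

56.64%


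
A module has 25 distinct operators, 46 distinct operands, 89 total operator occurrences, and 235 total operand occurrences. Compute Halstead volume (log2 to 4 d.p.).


Formula: V = N * log2(η), where N = N1 + N2 and η = η1 + η2
η = 25 + 46 = 71
N = 89 + 235 = 324
log2(71) ≈ 6.1497
V = 324 * 6.1497 = 1992.50

1992.50


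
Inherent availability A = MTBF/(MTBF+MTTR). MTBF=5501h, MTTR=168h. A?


Availability = MTBF / (MTBF + MTTR)
Availability = 5501 / (5501 + 168)
Availability = 5501 / 5669
Availability = 97.0365%

97.0365%


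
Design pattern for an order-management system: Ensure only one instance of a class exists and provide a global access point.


This matches the Singleton pattern

Singleton


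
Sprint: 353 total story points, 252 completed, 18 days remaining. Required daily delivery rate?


Formula: Required rate = Remaining points / Days left
Remaining = 353 - 252 = 101 points
Required rate = 101 / 18 = 5.61 points/day

5.61 points/day


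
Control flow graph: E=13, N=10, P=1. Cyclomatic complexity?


Formula: V(G) = E - N + 2P
V(G) = 13 - 10 + 2*1
V(G) = 3 + 2
V(G) = 5

5


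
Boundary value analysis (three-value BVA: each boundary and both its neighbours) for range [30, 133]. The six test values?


Range: [30, 133]
Boundaries: just below min, min, min+1, max-1, max, just above max
Values: [29, 30, 31, 132, 133, 134]

[29, 30, 31, 132, 133, 134]


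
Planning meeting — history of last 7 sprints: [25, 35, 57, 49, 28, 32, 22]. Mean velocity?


Formula: Avg velocity = Total points / Number of sprints
Points: [25, 35, 57, 49, 28, 32, 22]
Sum = 25 + 35 + 57 + 49 + 28 + 32 + 22 = 248
Avg velocity = 248 / 7 = 35.43 points/sprint

35.43 points/sprint


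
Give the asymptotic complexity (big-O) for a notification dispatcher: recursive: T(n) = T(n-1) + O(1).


Reasoning: linear recursion with constant work per frame
Complexity: O(n)

O(n)


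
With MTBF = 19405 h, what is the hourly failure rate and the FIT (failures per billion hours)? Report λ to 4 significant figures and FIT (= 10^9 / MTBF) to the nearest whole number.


Formula: λ = 1 / MTBF; FIT = λ × 1e9 = 1e9 / MTBF
λ = 1 / 19405 ≈ 5.153e-05 failures/hour
FIT = 1e9 / 19405 ≈ 51533 failures per 1e9 hours (nearest whole number)

λ = 5.153e-05 /h, FIT = 51533


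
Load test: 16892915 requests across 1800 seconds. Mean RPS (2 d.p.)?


Formula: throughput = requests / seconds
throughput = 16892915 / 1800
throughput = 9384.95 requests/second

9384.95 requests/second


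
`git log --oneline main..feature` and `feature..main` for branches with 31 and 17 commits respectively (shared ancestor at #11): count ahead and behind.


Common ancestor: commit #11
feature commits after divergence: 31 - 11 = 20
main commits after divergence: 17 - 11 = 6
feature is 20 commits ahead of main
main is 6 commits ahead of feature

feature ahead: 20, main ahead: 6


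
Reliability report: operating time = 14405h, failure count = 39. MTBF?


Formula: MTBF = Total operating time / Number of failures
MTBF = 14405 / 39
MTBF = 369.36 hours

369.36 hours


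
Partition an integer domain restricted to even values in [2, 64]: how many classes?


Constraint: even integers in [2, 64]
Class 1: x < 2 — out-of-range invalid
Class 2: x in [2,64] but odd — wrong type invalid
Class 3: x in [2,64] and even — valid
Class 4: x > 64 — out-of-range invalid
Total equivalence classes: 4

4 equivalence classes


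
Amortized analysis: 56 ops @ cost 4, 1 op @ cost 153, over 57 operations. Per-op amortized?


Formula: Amortized cost = Total cost / Operations
Total cost = (56 * 4) + (1 * 153)
Total cost = 224 + 153 = 377
Amortized = 377 / 57 = 6.614

6.614


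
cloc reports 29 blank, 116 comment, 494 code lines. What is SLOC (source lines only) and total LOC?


Total LOC = blank + comment + code
Total LOC = 29 + 116 + 494 = 639
SLOC (source only) = code = 494

Total LOC: 639, SLOC: 494


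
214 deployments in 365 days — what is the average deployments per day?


Formula: deployments per day = releases / days
= 214 / 365
= 0.586 deploys/day
(equivalently, 4.1 deploys/week)

0.586 deploys/day


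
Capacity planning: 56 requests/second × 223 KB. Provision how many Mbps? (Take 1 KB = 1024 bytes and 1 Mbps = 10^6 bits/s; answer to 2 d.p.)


Formula: Mbps = payload_bytes * RPS * 8 / 1e6
Payload per request = 223 KB = 223 * 1024 = 228352 bytes
Total bytes/sec = 228352 * 56 = 12787712
Total bits/sec = 12787712 * 8 = 102301696
Mbps = 102301696 / 1e6 = 102.3

102.3 Mbps


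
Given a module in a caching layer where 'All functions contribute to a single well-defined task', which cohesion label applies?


Reasoning: Best: single purpose
Type: Functional cohesion

Functional cohesion


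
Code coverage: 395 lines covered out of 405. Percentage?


Coverage = covered / total * 100
Coverage = 395 / 405 * 100
Coverage = 97.53%

97.53%


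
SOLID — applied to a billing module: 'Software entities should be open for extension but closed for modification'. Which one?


This describes the Open/Closed Principle (OCP)

Open/Closed Principle (OCP)


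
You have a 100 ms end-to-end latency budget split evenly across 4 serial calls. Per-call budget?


Formula: per_stage = total_budget / stages
per_stage = 100 / 4
per_stage = 25.0 ms

25.0 ms


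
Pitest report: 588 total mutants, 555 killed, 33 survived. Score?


Mutation score = killed / total * 100
Mutation score = 555 / 588 * 100
Mutation score = 94.39%

94.39%


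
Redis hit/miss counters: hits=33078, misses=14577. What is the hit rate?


Formula: hit rate = hits / (hits + misses) * 100
hit rate = 33078 / (33078 + 14577) * 100
hit rate = 33078 / 47655 * 100
hit rate = 69.41%

69.41%


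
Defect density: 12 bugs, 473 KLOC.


Defect density = defects / KLOC
Defect density = 12 / 473
Defect density = 0.025 defects/KLOC

0.025 defects/KLOC


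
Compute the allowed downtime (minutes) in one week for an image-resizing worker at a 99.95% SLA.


Formula: allowed downtime = period * (100 - SLA) / 100
Period (week) = 10080 minutes
Unavailability fraction = (100 - 99.95) / 100
Allowed downtime = 10080 * (100 - 99.95) / 100
Allowed downtime = 5.04 minutes

5.04 minutes


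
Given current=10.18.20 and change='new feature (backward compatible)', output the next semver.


Current: 10.18.20
Change category: 'new feature (backward compatible)' → minor bump
SemVer rule: minor bump → increment MINOR, reset PATCH to 0 (MAJOR unchanged)
New: 10.19.0

10.19.0


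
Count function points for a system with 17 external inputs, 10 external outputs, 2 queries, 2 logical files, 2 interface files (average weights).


UFP = EI*4 + EO*5 + EQ*4 + ILF*10 + EIF*7
UFP = 17*4 + 10*5 + 2*4 + 2*10 + 2*7
UFP = 68 + 50 + 8 + 20 + 14
UFP = 160

160


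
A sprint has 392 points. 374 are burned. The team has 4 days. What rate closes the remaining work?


Formula: Required rate = Remaining points / Days left
Remaining = 392 - 374 = 18 points
Required rate = 18 / 4 = 4.5 points/day

4.5 points/day


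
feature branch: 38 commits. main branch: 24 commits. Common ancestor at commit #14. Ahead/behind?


Common ancestor: commit #14
feature commits after divergence: 38 - 14 = 24
main commits after divergence: 24 - 14 = 10
feature is 24 commits ahead of main
main is 10 commits ahead of feature

feature ahead: 24, main ahead: 10


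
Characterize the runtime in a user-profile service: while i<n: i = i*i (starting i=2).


Reasoning: squaring drives double-exponential growth; iterations ~ log log n
Complexity: O(log log n)

O(log log n)


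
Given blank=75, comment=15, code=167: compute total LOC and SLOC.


Total LOC = blank + comment + code
Total LOC = 75 + 15 + 167 = 257
SLOC (source only) = code = 167

Total LOC: 257, SLOC: 167


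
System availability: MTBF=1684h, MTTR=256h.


Availability = MTBF / (MTBF + MTTR)
Availability = 1684 / (1684 + 256)
Availability = 1684 / 1940
Availability = 86.8041%

86.8041%


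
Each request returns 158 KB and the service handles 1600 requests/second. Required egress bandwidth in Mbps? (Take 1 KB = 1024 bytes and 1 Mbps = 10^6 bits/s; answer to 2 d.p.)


Formula: Mbps = payload_bytes * RPS * 8 / 1e6
Payload per request = 158 KB = 158 * 1024 = 161792 bytes
Total bytes/sec = 161792 * 1600 = 258867200
Total bits/sec = 258867200 * 8 = 2070937600
Mbps = 2070937600 / 1e6 = 2070.94

2070.94 Mbps


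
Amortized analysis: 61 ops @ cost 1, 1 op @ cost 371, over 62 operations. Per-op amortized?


Formula: Amortized cost = Total cost / Operations
Total cost = (61 * 1) + (1 * 371)
Total cost = 61 + 371 = 432
Amortized = 432 / 62 = 6.9677

6.9677


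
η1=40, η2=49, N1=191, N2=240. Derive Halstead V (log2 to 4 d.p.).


Formula: V = N * log2(η), where N = N1 + N2 and η = η1 + η2
η = 40 + 49 = 89
N = 191 + 240 = 431
log2(89) ≈ 6.4757
V = 431 * 6.4757 = 2791.03

2791.03


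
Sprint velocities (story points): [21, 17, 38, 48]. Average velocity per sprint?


Formula: Avg velocity = Total points / Number of sprints
Points: [21, 17, 38, 48]
Sum = 21 + 17 + 38 + 48 = 124
Avg velocity = 124 / 4 = 31.0 points/sprint

31.0 points/sprint


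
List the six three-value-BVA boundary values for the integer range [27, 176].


Range: [27, 176]
Boundaries: just below min, min, min+1, max-1, max, just above max
Values: [26, 27, 28, 175, 176, 177]

[26, 27, 28, 175, 176, 177]


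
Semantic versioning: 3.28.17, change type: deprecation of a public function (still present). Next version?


Current: 3.28.17
Change category: 'deprecation of a public function (still present)' → minor bump
SemVer rule: minor bump → increment MINOR, reset PATCH to 0 (MAJOR unchanged)
New: 3.29.0

3.29.0


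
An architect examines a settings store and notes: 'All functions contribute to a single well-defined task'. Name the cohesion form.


Reasoning: Best: single purpose
Type: Functional cohesion

Functional cohesion


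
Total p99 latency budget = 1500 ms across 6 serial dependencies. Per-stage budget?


Formula: per_stage = total_budget / stages
per_stage = 1500 / 6
per_stage = 250.0 ms

250.0 ms


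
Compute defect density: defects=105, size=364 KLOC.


Defect density = defects / KLOC
Defect density = 105 / 364
Defect density = 0.288 defects/KLOC

0.288 defects/KLOC


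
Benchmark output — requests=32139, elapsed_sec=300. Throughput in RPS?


Formula: throughput = requests / seconds
throughput = 32139 / 300
throughput = 107.13 requests/second

107.13 requests/second


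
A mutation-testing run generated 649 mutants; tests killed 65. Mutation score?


Mutation score = killed / total * 100
Mutation score = 65 / 649 * 100
Mutation score = 10.02%

10.02%


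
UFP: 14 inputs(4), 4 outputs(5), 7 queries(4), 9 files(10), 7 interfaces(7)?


UFP = EI*4 + EO*5 + EQ*4 + ILF*10 + EIF*7
UFP = 14*4 + 4*5 + 7*4 + 9*10 + 7*7
UFP = 56 + 20 + 28 + 90 + 49
UFP = 243

243


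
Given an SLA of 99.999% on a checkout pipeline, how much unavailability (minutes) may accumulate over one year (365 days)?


Formula: allowed downtime = period * (100 - SLA) / 100
Period (year (365 days)) = 525600 minutes
Unavailability fraction = (100 - 99.999) / 100
Allowed downtime = 525600 * (100 - 99.999) / 100
Allowed downtime = 5.256 minutes

5.256 minutes


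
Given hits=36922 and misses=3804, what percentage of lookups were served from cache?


Formula: hit rate = hits / (hits + misses) * 100
hit rate = 36922 / (36922 + 3804) * 100
hit rate = 36922 / 40726 * 100
hit rate = 90.66%

90.66%


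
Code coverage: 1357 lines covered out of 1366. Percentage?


Coverage = covered / total * 100
Coverage = 1357 / 1366 * 100
Coverage = 99.34%

99.34%


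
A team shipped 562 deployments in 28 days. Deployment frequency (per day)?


Formula: deployments per day = releases / days
= 562 / 28
= 20.071 deploys/day
(equivalently, 140.5 deploys/week)

20.071 deploys/day


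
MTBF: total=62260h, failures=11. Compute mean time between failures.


Formula: MTBF = Total operating time / Number of failures
MTBF = 62260 / 11
MTBF = 5660.0 hours

5660.0 hours


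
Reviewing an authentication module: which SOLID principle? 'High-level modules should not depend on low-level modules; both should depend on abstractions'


This describes the Dependency Inversion Principle (DIP)

Dependency Inversion Principle (DIP)


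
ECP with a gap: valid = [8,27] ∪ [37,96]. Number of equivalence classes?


Valid ranges: [8,27] and [37,96]
Class 1: x < 8 — invalid
Class 2: 8 ≤ x ≤ 27 — valid
Class 3: 27 < x < 37 — invalid (gap between ranges)
Class 4: 37 ≤ x ≤ 96 — valid
Class 5: x > 96 — invalid
Total equivalence classes: 5

5 equivalence classes


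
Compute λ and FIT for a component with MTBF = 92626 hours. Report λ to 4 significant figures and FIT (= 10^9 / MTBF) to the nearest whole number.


Formula: λ = 1 / MTBF; FIT = λ × 1e9 = 1e9 / MTBF
λ = 1 / 92626 ≈ 1.080e-05 failures/hour
FIT = 1e9 / 92626 ≈ 10796 failures per 1e9 hours (nearest whole number)

λ = 1.080e-05 /h, FIT = 10796


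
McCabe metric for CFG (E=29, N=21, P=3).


Formula: V(G) = E - N + 2P
V(G) = 29 - 21 + 2*3
V(G) = 8 + 6
V(G) = 14

14


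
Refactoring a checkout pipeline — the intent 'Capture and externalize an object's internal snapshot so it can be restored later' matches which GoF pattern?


This matches the Memento pattern

Memento


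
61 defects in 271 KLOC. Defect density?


Defect density = defects / KLOC
Defect density = 61 / 271
Defect density = 0.225 defects/KLOC

0.225 defects/KLOC


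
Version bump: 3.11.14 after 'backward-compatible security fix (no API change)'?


Current: 3.11.14
Change category: 'backward-compatible security fix (no API change)' → patch bump
SemVer rule: patch bump → increment PATCH (MAJOR and MINOR unchanged)
New: 3.11.15

3.11.15


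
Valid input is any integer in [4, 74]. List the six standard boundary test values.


Range: [4, 74]
Boundaries: just below min, min, min+1, max-1, max, just above max
Values: [3, 4, 5, 73, 74, 75]

[3, 4, 5, 73, 74, 75]


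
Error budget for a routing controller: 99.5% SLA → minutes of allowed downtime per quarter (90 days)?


Formula: allowed downtime = period * (100 - SLA) / 100
Period (quarter (90 days)) = 129600 minutes
Unavailability fraction = (100 - 99.5) / 100
Allowed downtime = 129600 * (100 - 99.5) / 100
Allowed downtime = 648.0 minutes

648.0 minutes


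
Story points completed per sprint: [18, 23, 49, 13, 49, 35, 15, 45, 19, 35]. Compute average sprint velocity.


Formula: Avg velocity = Total points / Number of sprints
Points: [18, 23, 49, 13, 49, 35, 15, 45, 19, 35]
Sum = 18 + 23 + 49 + 13 + 49 + 35 + 15 + 45 + 19 + 35 = 301
Avg velocity = 301 / 10 = 30.1 points/sprint

30.1 points/sprint


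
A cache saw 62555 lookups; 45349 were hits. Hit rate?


Formula: hit rate = hits / (hits + misses) * 100
hit rate = 45349 / (45349 + 17206) * 100
hit rate = 45349 / 62555 * 100
hit rate = 72.49%

72.49%


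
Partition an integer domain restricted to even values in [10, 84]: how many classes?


Constraint: even integers in [10, 84]
Class 1: x < 10 — out-of-range invalid
Class 2: x in [10,84] but odd — wrong type invalid
Class 3: x in [10,84] and even — valid
Class 4: x > 84 — out-of-range invalid
Total equivalence classes: 4

4 equivalence classes


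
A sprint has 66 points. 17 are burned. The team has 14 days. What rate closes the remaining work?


Formula: Required rate = Remaining points / Days left
Remaining = 66 - 17 = 49 points
Required rate = 49 / 14 = 3.5 points/day

3.5 points/day


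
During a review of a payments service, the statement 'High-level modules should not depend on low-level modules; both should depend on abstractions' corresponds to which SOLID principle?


This describes the Dependency Inversion Principle (DIP)

Dependency Inversion Principle (DIP)


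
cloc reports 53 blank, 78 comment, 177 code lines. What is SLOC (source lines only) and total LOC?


Total LOC = blank + comment + code
Total LOC = 53 + 78 + 177 = 308
SLOC (source only) = code = 177

Total LOC: 308, SLOC: 177


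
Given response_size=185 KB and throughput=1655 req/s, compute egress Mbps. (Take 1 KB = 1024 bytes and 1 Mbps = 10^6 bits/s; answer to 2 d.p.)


Formula: Mbps = payload_bytes * RPS * 8 / 1e6
Payload per request = 185 KB = 185 * 1024 = 189440 bytes
Total bytes/sec = 189440 * 1655 = 313523200
Total bits/sec = 313523200 * 8 = 2508185600
Mbps = 2508185600 / 1e6 = 2508.19

2508.19 Mbps


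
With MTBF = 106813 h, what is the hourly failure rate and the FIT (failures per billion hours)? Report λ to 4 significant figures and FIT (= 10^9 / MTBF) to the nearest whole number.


Formula: λ = 1 / MTBF; FIT = λ × 1e9 = 1e9 / MTBF
λ = 1 / 106813 ≈ 9.362e-06 failures/hour
FIT = 1e9 / 106813 ≈ 9362 failures per 1e9 hours (nearest whole number)

λ = 9.362e-06 /h, FIT = 9362


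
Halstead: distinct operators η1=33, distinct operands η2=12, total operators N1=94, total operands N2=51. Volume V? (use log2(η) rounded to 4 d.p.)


Formula: V = N * log2(η), where N = N1 + N2 and η = η1 + η2
η = 33 + 12 = 45
N = 94 + 51 = 145
log2(45) ≈ 5.4919
V = 145 * 5.4919 = 796.33

796.33


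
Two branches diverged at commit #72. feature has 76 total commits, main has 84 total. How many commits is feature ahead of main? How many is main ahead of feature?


Common ancestor: commit #72
feature commits after divergence: 76 - 72 = 4
main commits after divergence: 84 - 72 = 12
feature is 4 commits ahead of main
main is 12 commits ahead of feature

feature ahead: 4, main ahead: 12


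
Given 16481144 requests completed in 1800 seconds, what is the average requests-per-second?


Formula: throughput = requests / seconds
throughput = 16481144 / 1800
throughput = 9156.19 requests/second

9156.19 requests/second


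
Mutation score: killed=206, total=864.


Mutation score = killed / total * 100
Mutation score = 206 / 864 * 100
Mutation score = 23.84%

23.84%


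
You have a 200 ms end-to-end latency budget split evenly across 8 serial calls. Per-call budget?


Formula: per_stage = total_budget / stages
per_stage = 200 / 8
per_stage = 25.0 ms

25.0 ms


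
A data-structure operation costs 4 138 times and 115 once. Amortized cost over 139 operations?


Formula: Amortized cost = Total cost / Operations
Total cost = (138 * 4) + (1 * 115)
Total cost = 552 + 115 = 667
Amortized = 667 / 139 = 4.7986

4.7986


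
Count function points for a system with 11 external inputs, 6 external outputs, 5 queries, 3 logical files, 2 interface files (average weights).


UFP = EI*4 + EO*5 + EQ*4 + ILF*10 + EIF*7
UFP = 11*4 + 6*5 + 5*4 + 3*10 + 2*7
UFP = 44 + 30 + 20 + 30 + 14
UFP = 138

138


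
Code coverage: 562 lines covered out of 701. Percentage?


Coverage = covered / total * 100
Coverage = 562 / 701 * 100
Coverage = 80.17%

80.17%


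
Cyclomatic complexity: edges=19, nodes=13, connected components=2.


Formula: V(G) = E - N + 2P
V(G) = 19 - 13 + 2*2
V(G) = 6 + 4
V(G) = 10

10


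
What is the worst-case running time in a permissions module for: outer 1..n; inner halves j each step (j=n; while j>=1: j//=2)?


Reasoning: n times log n
Complexity: O(n log n)

O(n log n)


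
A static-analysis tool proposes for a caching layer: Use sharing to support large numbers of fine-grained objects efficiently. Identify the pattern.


This matches the Flyweight pattern

Flyweight


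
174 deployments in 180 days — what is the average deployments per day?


Formula: deployments per day = releases / days
= 174 / 180
= 0.967 deploys/day
(equivalently, 6.77 deploys/week)

0.967 deploys/day


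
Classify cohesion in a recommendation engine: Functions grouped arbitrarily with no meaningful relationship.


Reasoning: Worst: random grouping
Type: Coincidental cohesion

Coincidental cohesion


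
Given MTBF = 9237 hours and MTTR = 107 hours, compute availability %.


Availability = MTBF / (MTBF + MTTR)
Availability = 9237 / (9237 + 107)
Availability = 9237 / 9344
Availability = 98.8549%

98.8549%


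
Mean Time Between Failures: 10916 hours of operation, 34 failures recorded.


Formula: MTBF = Total operating time / Number of failures
MTBF = 10916 / 34
MTBF = 321.06 hours

321.06 hours


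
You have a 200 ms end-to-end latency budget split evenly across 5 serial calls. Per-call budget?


Formula: per_stage = total_budget / stages
per_stage = 200 / 5
per_stage = 40.0 ms

40.0 ms


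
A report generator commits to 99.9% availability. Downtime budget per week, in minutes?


Formula: allowed downtime = period * (100 - SLA) / 100
Period (week) = 10080 minutes
Unavailability fraction = (100 - 99.9) / 100
Allowed downtime = 10080 * (100 - 99.9) / 100
Allowed downtime = 10.08 minutes

10.08 minutes


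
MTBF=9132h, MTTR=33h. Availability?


Availability = MTBF / (MTBF + MTTR)
Availability = 9132 / (9132 + 33)
Availability = 9132 / 9165
Availability = 99.6399%

99.6399%


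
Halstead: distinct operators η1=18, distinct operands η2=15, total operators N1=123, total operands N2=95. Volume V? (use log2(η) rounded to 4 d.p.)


Formula: V = N * log2(η), where N = N1 + N2 and η = η1 + η2
η = 18 + 15 = 33
N = 123 + 95 = 218
log2(33) ≈ 5.0444
V = 218 * 5.0444 = 1099.68

1099.68


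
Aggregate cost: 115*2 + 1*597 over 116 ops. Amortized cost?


Formula: Amortized cost = Total cost / Operations
Total cost = (115 * 2) + (1 * 597)
Total cost = 230 + 597 = 827
Amortized = 827 / 116 = 7.1293

7.1293


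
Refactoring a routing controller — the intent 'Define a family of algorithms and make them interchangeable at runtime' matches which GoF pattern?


This matches the Strategy pattern

Strategy


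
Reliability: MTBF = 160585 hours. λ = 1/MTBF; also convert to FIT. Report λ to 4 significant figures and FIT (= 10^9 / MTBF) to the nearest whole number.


Formula: λ = 1 / MTBF; FIT = λ × 1e9 = 1e9 / MTBF
λ = 1 / 160585 ≈ 6.227e-06 failures/hour
FIT = 1e9 / 160585 ≈ 6227 failures per 1e9 hours (nearest whole number)

λ = 6.227e-06 /h, FIT = 6227


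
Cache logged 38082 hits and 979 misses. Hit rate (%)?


Formula: hit rate = hits / (hits + misses) * 100
hit rate = 38082 / (38082 + 979) * 100
hit rate = 38082 / 39061 * 100
hit rate = 97.49%

97.49%


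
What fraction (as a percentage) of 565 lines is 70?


Coverage = covered / total * 100
Coverage = 70 / 565 * 100
Coverage = 12.39%

12.39%


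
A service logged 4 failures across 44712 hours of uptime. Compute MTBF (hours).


Formula: MTBF = Total operating time / Number of failures
MTBF = 44712 / 4
MTBF = 11178.0 hours

11178.0 hours


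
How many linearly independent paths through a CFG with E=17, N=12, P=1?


Formula: V(G) = E - N + 2P
V(G) = 17 - 12 + 2*1
V(G) = 5 + 2
V(G) = 7

7


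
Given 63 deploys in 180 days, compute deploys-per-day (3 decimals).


Formula: deployments per day = releases / days
= 63 / 180
= 0.35 deploys/day
(equivalently, 2.45 deploys/week)

0.35 deploys/day


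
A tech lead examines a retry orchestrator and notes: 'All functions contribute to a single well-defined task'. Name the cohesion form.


Reasoning: Best: single purpose
Type: Functional cohesion

Functional cohesion


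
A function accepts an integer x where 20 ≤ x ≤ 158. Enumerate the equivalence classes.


Valid range: [20, 158]
Class 1: x < 20 — invalid
Class 2: 20 ≤ x ≤ 158 — valid
Class 3: x > 158 — invalid
Total equivalence classes: 3

3 equivalence classes


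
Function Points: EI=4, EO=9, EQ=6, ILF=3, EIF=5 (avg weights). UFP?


UFP = EI*4 + EO*5 + EQ*4 + ILF*10 + EIF*7
UFP = 4*4 + 9*5 + 6*4 + 3*10 + 5*7
UFP = 16 + 45 + 24 + 30 + 35
UFP = 150

150


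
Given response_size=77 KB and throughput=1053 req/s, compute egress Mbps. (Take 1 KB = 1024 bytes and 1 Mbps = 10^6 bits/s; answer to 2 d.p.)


Formula: Mbps = payload_bytes * RPS * 8 / 1e6
Payload per request = 77 KB = 77 * 1024 = 78848 bytes
Total bytes/sec = 78848 * 1053 = 83026944
Total bits/sec = 83026944 * 8 = 664215552
Mbps = 664215552 / 1e6 = 664.22

664.22 Mbps


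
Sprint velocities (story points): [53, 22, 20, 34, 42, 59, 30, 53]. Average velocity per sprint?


Formula: Avg velocity = Total points / Number of sprints
Points: [53, 22, 20, 34, 42, 59, 30, 53]
Sum = 53 + 22 + 20 + 34 + 42 + 59 + 30 + 53 = 313
Avg velocity = 313 / 8 = 39.13 points/sprint

39.13 points/sprint


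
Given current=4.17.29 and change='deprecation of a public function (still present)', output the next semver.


Current: 4.17.29
Change category: 'deprecation of a public function (still present)' → minor bump
SemVer rule: minor bump → increment MINOR, reset PATCH to 0 (MAJOR unchanged)
New: 4.18.0

4.18.0


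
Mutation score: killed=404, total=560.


Mutation score = killed / total * 100
Mutation score = 404 / 560 * 100
Mutation score = 72.14%

72.14%


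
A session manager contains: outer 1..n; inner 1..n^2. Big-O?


Reasoning: n times n^2
Complexity: O(n^3)

O(n^3)


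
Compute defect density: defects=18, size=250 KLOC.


Defect density = defects / KLOC
Defect density = 18 / 250
Defect density = 0.072 defects/KLOC

0.072 defects/KLOC


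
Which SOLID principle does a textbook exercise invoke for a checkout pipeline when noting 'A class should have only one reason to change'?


This describes the Single Responsibility Principle (SRP)

Single Responsibility Principle (SRP)


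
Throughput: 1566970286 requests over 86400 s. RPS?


Formula: throughput = requests / seconds
throughput = 1566970286 / 86400
throughput = 18136.23 requests/second

18136.23 requests/second


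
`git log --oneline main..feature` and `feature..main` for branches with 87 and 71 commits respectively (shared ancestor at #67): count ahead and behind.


Common ancestor: commit #67
feature commits after divergence: 87 - 67 = 20
main commits after divergence: 71 - 67 = 4
feature is 20 commits ahead of main
main is 4 commits ahead of feature

feature ahead: 20, main ahead: 4


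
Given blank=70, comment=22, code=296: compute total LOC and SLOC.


Total LOC = blank + comment + code
Total LOC = 70 + 22 + 296 = 388
SLOC (source only) = code = 296

Total LOC: 388, SLOC: 296


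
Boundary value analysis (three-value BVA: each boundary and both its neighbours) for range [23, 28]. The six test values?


Range: [23, 28]
Boundaries: just below min, min, min+1, max-1, max, just above max
Values: [22, 23, 24, 27, 28, 29]

[22, 23, 24, 27, 28, 29]


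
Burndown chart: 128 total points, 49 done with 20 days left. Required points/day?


Formula: Required rate = Remaining points / Days left
Remaining = 128 - 49 = 79 points
Required rate = 79 / 20 = 3.95 points/day

3.95 points/day


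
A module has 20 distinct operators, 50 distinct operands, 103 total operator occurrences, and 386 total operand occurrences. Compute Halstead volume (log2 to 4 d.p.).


Formula: V = N * log2(η), where N = N1 + N2 and η = η1 + η2
η = 20 + 50 = 70
N = 103 + 386 = 489
log2(70) ≈ 6.1293
V = 489 * 6.1293 = 2997.23

2997.23


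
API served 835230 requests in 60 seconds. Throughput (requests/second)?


Formula: throughput = requests / seconds
throughput = 835230 / 60
throughput = 13920.5 requests/second

13920.5 requests/second


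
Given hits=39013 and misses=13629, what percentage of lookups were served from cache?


Formula: hit rate = hits / (hits + misses) * 100
hit rate = 39013 / (39013 + 13629) * 100
hit rate = 39013 / 52642 * 100
hit rate = 74.11%

74.11%


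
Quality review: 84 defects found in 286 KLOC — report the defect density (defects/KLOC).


Defect density = defects / KLOC
Defect density = 84 / 286
Defect density = 0.294 defects/KLOC

0.294 defects/KLOC


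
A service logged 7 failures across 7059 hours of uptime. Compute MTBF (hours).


Formula: MTBF = Total operating time / Number of failures
MTBF = 7059 / 7
MTBF = 1008.43 hours

1008.43 hours


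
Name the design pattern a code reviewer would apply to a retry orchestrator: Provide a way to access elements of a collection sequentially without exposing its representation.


This matches the Iterator pattern

Iterator


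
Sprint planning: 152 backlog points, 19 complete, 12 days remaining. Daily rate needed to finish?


Formula: Required rate = Remaining points / Days left
Remaining = 152 - 19 = 133 points
Required rate = 133 / 12 = 11.08 points/day

11.08 points/day


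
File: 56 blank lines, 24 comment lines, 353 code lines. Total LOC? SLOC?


Total LOC = blank + comment + code
Total LOC = 56 + 24 + 353 = 433
SLOC (source only) = code = 353

Total LOC: 433, SLOC: 353


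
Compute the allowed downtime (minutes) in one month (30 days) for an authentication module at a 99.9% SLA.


Formula: allowed downtime = period * (100 - SLA) / 100
Period (month (30 days)) = 43200 minutes
Unavailability fraction = (100 - 99.9) / 100
Allowed downtime = 43200 * (100 - 99.9) / 100
Allowed downtime = 43.2 minutes

43.2 minutes


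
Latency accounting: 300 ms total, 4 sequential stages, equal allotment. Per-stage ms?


Formula: per_stage = total_budget / stages
per_stage = 300 / 4
per_stage = 75.0 ms

75.0 ms


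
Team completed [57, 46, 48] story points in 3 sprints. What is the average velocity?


Formula: Avg velocity = Total points / Number of sprints
Points: [57, 46, 48]
Sum = 57 + 46 + 48 = 151
Avg velocity = 151 / 3 = 50.33 points/sprint

50.33 points/sprint


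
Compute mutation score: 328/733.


Mutation score = killed / total * 100
Mutation score = 328 / 733 * 100
Mutation score = 44.75%

44.75%


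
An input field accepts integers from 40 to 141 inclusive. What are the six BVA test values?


Range: [40, 141]
Boundaries: just below min, min, min+1, max-1, max, just above max
Values: [39, 40, 41, 140, 141, 142]

[39, 40, 41, 140, 141, 142]


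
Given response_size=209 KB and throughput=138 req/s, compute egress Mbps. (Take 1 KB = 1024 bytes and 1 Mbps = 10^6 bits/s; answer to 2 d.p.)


Formula: Mbps = payload_bytes * RPS * 8 / 1e6
Payload per request = 209 KB = 209 * 1024 = 214016 bytes
Total bytes/sec = 214016 * 138 = 29534208
Total bits/sec = 29534208 * 8 = 236273664
Mbps = 236273664 / 1e6 = 236.27

236.27 Mbps


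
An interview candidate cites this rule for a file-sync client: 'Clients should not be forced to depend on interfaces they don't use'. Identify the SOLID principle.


This describes the Interface Segregation Principle (ISP)

Interface Segregation Principle (ISP)


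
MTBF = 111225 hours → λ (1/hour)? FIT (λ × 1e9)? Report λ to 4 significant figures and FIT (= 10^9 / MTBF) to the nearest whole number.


Formula: λ = 1 / MTBF; FIT = λ × 1e9 = 1e9 / MTBF
λ = 1 / 111225 ≈ 8.991e-06 failures/hour
FIT = 1e9 / 111225 ≈ 8991 failures per 1e9 hours (nearest whole number)

λ = 8.991e-06 /h, FIT = 8991


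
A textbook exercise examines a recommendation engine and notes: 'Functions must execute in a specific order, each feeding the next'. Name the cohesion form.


Reasoning: Output of one is input to next
Type: Sequential cohesion

Sequential cohesion


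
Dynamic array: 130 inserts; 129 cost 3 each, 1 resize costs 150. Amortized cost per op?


Formula: Amortized cost = Total cost / Operations
Total cost = (129 * 3) + (1 * 150)
Total cost = 387 + 150 = 537
Amortized = 537 / 130 = 4.1308

4.1308


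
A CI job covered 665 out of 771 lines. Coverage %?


Coverage = covered / total * 100
Coverage = 665 / 771 * 100
Coverage = 86.25%

86.25%


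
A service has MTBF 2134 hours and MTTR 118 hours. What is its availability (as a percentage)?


Availability = MTBF / (MTBF + MTTR)
Availability = 2134 / (2134 + 118)
Availability = 2134 / 2252
Availability = 94.7602%

94.7602%


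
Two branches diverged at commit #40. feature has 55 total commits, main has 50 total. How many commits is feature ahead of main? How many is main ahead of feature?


Common ancestor: commit #40
feature commits after divergence: 55 - 40 = 15
main commits after divergence: 50 - 40 = 10
feature is 15 commits ahead of main
main is 10 commits ahead of feature

feature ahead: 15, main ahead: 10
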